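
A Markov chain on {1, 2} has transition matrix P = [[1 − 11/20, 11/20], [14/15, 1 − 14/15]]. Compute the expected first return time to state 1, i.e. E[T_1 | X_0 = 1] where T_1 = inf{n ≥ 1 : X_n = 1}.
E[T_1 | X_0 = 1] = 1/π_1 = 89/56

For an irreducible recurrent Markov chain with stationary distribution π, E[T_i | X_0 = i] = 1/π_i (Kac's formula). Here π_1 = (14/15)/(11/20 + 14/15) = (14/15)/(89/60) = 56/89, so E[T_1 | X_0 = 1] = 1/π_1 = (11/20 + 14/15)/(14/15) = (89/60)/(14/15) = 89/56.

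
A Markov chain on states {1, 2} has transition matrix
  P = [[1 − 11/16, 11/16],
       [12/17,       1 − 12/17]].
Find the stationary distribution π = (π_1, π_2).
π_1 = 192/379, π_2 = 187/379

Solve πP = π with π_1 + π_2 = 1. From πP = π: π_1 · (1 − 11/16) + π_2 · 12/17 = π_1 ⇒ π_2 · 12/17 = π_1 · 11/16 ⇒ π_2/π_1 = (11/16)/(12/17) = 187/192. Together with π_1 + π_2 = 1:
  π_1 = (12/17)/(11/16 + 12/17) = (12/17)/(379/272) = 192/379,
  π_2 = (11/16)/(11/16 + 12/17) = (11/16)/(379/272) = 187/379.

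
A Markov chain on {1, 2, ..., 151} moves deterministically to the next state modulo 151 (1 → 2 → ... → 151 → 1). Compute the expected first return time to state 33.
E[T_33 | X_0 = 33] = 151

The chain cycles deterministically, so starting at state 33 it returns in exactly 151 steps. Equivalently, the stationary distribution is uniform π_j = 1/151 for every state j, so by Kac's formula E[T_33] = 1/π_33 = 151.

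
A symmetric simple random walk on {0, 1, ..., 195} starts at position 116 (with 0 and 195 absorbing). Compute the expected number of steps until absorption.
E[τ | X_0 = 116] = 9164

Let v_k = E[τ | X_0 = k]. Boundary: v_0 = v_195 = 0. Recurrence: v_k = 1 + (v_{k-1} + v_{k+1})/2 for 1 ≤ k ≤ 194. The particular solution to v_k − (v_{k-1} + v_{k+1})/2 = 1 is v_k = −k^2. Adding homogeneous solution A + B k and matching boundaries gives v_k = k (195 − k). Substituting k = 116: v_116 = 116 · 79 = 9164.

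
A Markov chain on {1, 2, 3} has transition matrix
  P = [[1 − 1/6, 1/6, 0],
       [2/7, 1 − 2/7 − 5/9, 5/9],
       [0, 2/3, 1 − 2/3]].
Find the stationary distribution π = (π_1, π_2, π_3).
π = (72/149, 42/149, 35/149)

This is a birth-death chain on three states, which satisfies detailed balance: π_1 · P_{12} = π_2 · P_{21} and π_2 · P_{23} = π_3 · P_{32}.
From π_1 · 1/6 = π_2 · 2/7: π_2/π_1 = (1/6)/(2/7) = 7/12.
From π_2 · 5/9 = π_3 · 2/3: π_3/π_2 = (5/9)/(2/3) = 5/6.
Take π_1 proportional to 1; then unnormalized π = (1, 7/12, 35/72). Normalize by dividing by the sum 149/72:
  π = (72/149, 42/149, 35/149).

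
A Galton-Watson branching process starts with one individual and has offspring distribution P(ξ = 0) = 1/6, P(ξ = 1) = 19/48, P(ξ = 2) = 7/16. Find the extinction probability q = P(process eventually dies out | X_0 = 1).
q = 8/21

The pgf is f(s) = 1/6 + 19/48·s + 7/16·s². The extinction probability q is the smallest fixed point of f in [0, 1]. Setting s = f(s):
  7/16·s² + (19/48 − 1)·s + 1/6 = 0
  7/16·s² − (1/6 + 7/16)·s + 1/6 = 0
which factors as (s − 1)·(7/16·s − 1/6) = 0, giving roots s = 1 and s = (1/6)/(7/16) = 8/21.
Mean offspring μ = 19/48 + 2·7/16 = 61/48 > 1 (supercritical), so q < 1. The extinction probability is the smaller root: q = (1/6)/(7/16) = 8/21.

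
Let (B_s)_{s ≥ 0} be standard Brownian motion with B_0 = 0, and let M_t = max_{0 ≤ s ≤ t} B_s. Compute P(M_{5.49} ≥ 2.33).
P(M_{5.49} ≥ 2.33) = 2·P(B_{5.49} ≥ 2.33) = 2(1 − Φ(2.33/√5.49)) ≈ 0.3200

By the reflection principle for Brownian motion, P(M_t ≥ a) = 2 · P(B_t ≥ a) for a ≥ 0. Since B_t ~ N(0, t), P(B_t ≥ 2.33) = 1 − Φ(2.33/√t) = 1 − Φ(2.33/√5.49) = 1 − Φ(0.9944). So
  P(M_{5.49} ≥ 2.33) = 2(1 − Φ(0.9944)) ≈ 0.3200.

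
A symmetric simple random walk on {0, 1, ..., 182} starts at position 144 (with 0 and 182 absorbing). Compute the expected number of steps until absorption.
E[τ | X_0 = 144] = 5472

Let v_k = E[τ | X_0 = k]. Boundary: v_0 = v_182 = 0. Recurrence: v_k = 1 + (v_{k-1} + v_{k+1})/2 for 1 ≤ k ≤ 181. The particular solution to v_k − (v_{k-1} + v_{k+1})/2 = 1 is v_k = −k^2. Adding homogeneous solution A + B k and matching boundaries gives v_k = k (182 − k). Substituting k = 144: v_144 = 144 · 38 = 5472.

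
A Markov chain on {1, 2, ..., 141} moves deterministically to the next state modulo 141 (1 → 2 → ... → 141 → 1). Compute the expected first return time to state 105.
E[T_105 | X_0 = 105] = 141

The chain cycles deterministically, so starting at state 105 it returns in exactly 141 steps. Equivalently, the stationary distribution is uniform π_j = 1/141 for every state j, so by Kac's formula E[T_105] = 1/π_105 = 141.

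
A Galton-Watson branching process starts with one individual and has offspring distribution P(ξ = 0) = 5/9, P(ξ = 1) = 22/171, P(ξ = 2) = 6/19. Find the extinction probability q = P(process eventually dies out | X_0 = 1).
q = 1

Mean offspring μ = 0·5/9 + 1·22/171 + 2·6/19 = 130/171 ≤ 1. For μ ≤ 1 with offspring not concentrated at 1, the Galton-Watson process goes extinct almost surely, so q = 1.
(Algebraic check: The pgf is f(s) = 5/9 + 22/171·s + 6/19·s². The extinction probability q is the smallest fixed point of f in [0, 1]. Setting s = f(s):
  6/19·s² + (22/171 − 1)·s + 5/9 = 0
  6/19·s² − (5/9 + 6/19)·s + 5/9 = 0
which factors as (s − 1)·(6/19·s − 5/9) = 0, giving roots s = 1 and s = (5/9)/(6/19) = 95/54. Since 95/54 ≥ 1, the smallest root in [0, 1] is s = 1.)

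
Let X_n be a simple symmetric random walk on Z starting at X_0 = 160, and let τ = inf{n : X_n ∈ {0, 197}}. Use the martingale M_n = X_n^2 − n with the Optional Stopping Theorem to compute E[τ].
E[τ] = 5920

M_n = X_n^2 − n is a martingale (since E[X_{n+1}^2 | F_n] = X_n^2 + 1). By OST (τ has finite mean in a bounded region), E[M_τ] = E[M_0] = X_0^2 − 0 = 160^2 = 25600. Also E[M_τ] = E[X_τ^2] − E[τ]. The walk exits at 0 or 197, with P(hit 197 first) = 160/197, so E[X_τ^2] = 197^2 · 160/197 + 0 = 31520. Thus E[τ] = E[X_τ^2] − E[M_τ] = 31520 − 25600 = 5920 = 160(197 − 160) = 5920.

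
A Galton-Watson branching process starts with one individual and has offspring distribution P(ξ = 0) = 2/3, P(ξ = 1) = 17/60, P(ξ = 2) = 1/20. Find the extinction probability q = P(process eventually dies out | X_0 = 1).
q = 1

Mean offspring μ = 0·2/3 + 1·17/60 + 2·1/20 = 23/60 ≤ 1. For μ ≤ 1 with offspring not concentrated at 1, the Galton-Watson process goes extinct almost surely, so q = 1.
(Algebraic check: The pgf is f(s) = 2/3 + 17/60·s + 1/20·s². The extinction probability q is the smallest fixed point of f in [0, 1]. Setting s = f(s):
  1/20·s² + (17/60 − 1)·s + 2/3 = 0
  1/20·s² − (2/3 + 1/20)·s + 2/3 = 0
which factors as (s − 1)·(1/20·s − 2/3) = 0, giving roots s = 1 and s = (2/3)/(1/20) = 40/3. Since 40/3 ≥ 1, the smallest root in [0, 1] is s = 1.)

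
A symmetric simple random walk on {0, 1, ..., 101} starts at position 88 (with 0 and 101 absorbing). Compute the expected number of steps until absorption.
E[τ | X_0 = 88] = 1144

Let v_k = E[τ | X_0 = k]. Boundary: v_0 = v_101 = 0. Recurrence: v_k = 1 + (v_{k-1} + v_{k+1})/2 for 1 ≤ k ≤ 100. The particular solution to v_k − (v_{k-1} + v_{k+1})/2 = 1 is v_k = −k^2. Adding homogeneous solution A + B k and matching boundaries gives v_k = k (101 − k). Substituting k = 88: v_88 = 88 · 13 = 1144.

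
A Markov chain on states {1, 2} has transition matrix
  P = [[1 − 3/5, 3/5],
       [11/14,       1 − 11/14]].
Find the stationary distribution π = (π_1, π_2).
π_1 = 55/97, π_2 = 42/97

Solve πP = π with π_1 + π_2 = 1. From πP = π: π_1 · (1 − 3/5) + π_2 · 11/14 = π_1 ⇒ π_2 · 11/14 = π_1 · 3/5 ⇒ π_2/π_1 = (3/5)/(11/14) = 42/55. Together with π_1 + π_2 = 1:
  π_1 = (11/14)/(3/5 + 11/14) = (11/14)/(97/70) = 55/97,
  π_2 = (3/5)/(3/5 + 11/14) = (3/5)/(97/70) = 42/97.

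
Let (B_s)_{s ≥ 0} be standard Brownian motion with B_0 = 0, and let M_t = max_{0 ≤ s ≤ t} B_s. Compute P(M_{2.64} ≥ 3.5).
P(M_{2.64} ≥ 3.5) = 2·P(B_{2.64} ≥ 3.5) = 2(1 − Φ(3.5/√2.64)) ≈ 0.0312

By the reflection principle for Brownian motion, P(M_t ≥ a) = 2 · P(B_t ≥ a) for a ≥ 0. Since B_t ~ N(0, t), P(B_t ≥ 3.5) = 1 − Φ(3.5/√t) = 1 − Φ(3.5/√2.64) = 1 − Φ(2.1541). So
  P(M_{2.64} ≥ 3.5) = 2(1 − Φ(2.1541)) ≈ 0.0312.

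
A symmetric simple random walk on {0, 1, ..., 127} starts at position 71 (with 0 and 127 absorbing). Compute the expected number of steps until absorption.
E[τ | X_0 = 71] = 3976

Let v_k = E[τ | X_0 = k]. Boundary: v_0 = v_127 = 0. Recurrence: v_k = 1 + (v_{k-1} + v_{k+1})/2 for 1 ≤ k ≤ 126. The particular solution to v_k − (v_{k-1} + v_{k+1})/2 = 1 is v_k = −k^2. Adding homogeneous solution A + B k and matching boundaries gives v_k = k (127 − k). Substituting k = 71: v_71 = 71 · 56 = 3976.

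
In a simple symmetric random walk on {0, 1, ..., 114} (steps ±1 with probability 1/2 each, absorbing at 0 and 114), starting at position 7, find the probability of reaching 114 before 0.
P(hit 114 before 0) = 7/114

Let u_k = P(hit 114 before 0 | start at k). Then u_0 = 0, u_114 = 1, and u_k = u_{k-1}/2 + u_{k+1}/2 for 1 ≤ k ≤ 113. This harmonic recurrence is solved by u_k = k/114, giving u_7 = 7/114.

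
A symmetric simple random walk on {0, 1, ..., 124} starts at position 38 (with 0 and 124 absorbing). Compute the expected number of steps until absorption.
E[τ | X_0 = 38] = 3268

Let v_k = E[τ | X_0 = k]. Boundary: v_0 = v_124 = 0. Recurrence: v_k = 1 + (v_{k-1} + v_{k+1})/2 for 1 ≤ k ≤ 123. The particular solution to v_k − (v_{k-1} + v_{k+1})/2 = 1 is v_k = −k^2. Adding homogeneous solution A + B k and matching boundaries gives v_k = k (124 − k). Substituting k = 38: v_38 = 38 · 86 = 3268.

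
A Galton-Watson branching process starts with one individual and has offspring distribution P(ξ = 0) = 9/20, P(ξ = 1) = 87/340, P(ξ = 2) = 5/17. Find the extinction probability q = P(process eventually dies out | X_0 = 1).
q = 1

Mean offspring μ = 0·9/20 + 1·87/340 + 2·5/17 = 287/340 ≤ 1. For μ ≤ 1 with offspring not concentrated at 1, the Galton-Watson process goes extinct almost surely, so q = 1.
(Algebraic check: The pgf is f(s) = 9/20 + 87/340·s + 5/17·s². The extinction probability q is the smallest fixed point of f in [0, 1]. Setting s = f(s):
  5/17·s² + (87/340 − 1)·s + 9/20 = 0
  5/17·s² − (9/20 + 5/17)·s + 9/20 = 0
which factors as (s − 1)·(5/17·s − 9/20) = 0, giving roots s = 1 and s = (9/20)/(5/17) = 153/100. Since 153/100 ≥ 1, the smallest root in [0, 1] is s = 1.)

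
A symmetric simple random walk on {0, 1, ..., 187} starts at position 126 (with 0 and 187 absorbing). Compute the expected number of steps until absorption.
E[τ | X_0 = 126] = 7686

Let v_k = E[τ | X_0 = k]. Boundary: v_0 = v_187 = 0. Recurrence: v_k = 1 + (v_{k-1} + v_{k+1})/2 for 1 ≤ k ≤ 186. The particular solution to v_k − (v_{k-1} + v_{k+1})/2 = 1 is v_k = −k^2. Adding homogeneous solution A + B k and matching boundaries gives v_k = k (187 − k). Substituting k = 126: v_126 = 126 · 61 = 7686.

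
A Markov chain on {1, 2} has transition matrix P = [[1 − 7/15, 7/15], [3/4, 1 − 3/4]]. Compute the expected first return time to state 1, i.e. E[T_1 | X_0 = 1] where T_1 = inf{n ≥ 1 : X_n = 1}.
E[T_1 | X_0 = 1] = 1/π_1 = 73/45

For an irreducible recurrent Markov chain with stationary distribution π, E[T_i | X_0 = i] = 1/π_i (Kac's formula). Here π_1 = (3/4)/(7/15 + 3/4) = (3/4)/(73/60) = 45/73, so E[T_1 | X_0 = 1] = 1/π_1 = (7/15 + 3/4)/(3/4) = (73/60)/(3/4) = 73/45.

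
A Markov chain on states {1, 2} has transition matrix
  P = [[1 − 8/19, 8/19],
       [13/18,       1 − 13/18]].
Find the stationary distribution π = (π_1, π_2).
π_1 = 247/391, π_2 = 144/391

Solve πP = π with π_1 + π_2 = 1. From πP = π: π_1 · (1 − 8/19) + π_2 · 13/18 = π_1 ⇒ π_2 · 13/18 = π_1 · 8/19 ⇒ π_2/π_1 = (8/19)/(13/18) = 144/247. Together with π_1 + π_2 = 1:
  π_1 = (13/18)/(8/19 + 13/18) = (13/18)/(391/342) = 247/391,
  π_2 = (8/19)/(8/19 + 13/18) = (8/19)/(391/342) = 144/391.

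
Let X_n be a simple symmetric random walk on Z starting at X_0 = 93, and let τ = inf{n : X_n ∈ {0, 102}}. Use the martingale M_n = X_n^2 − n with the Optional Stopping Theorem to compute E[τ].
E[τ] = 837

M_n = X_n^2 − n is a martingale (since E[X_{n+1}^2 | F_n] = X_n^2 + 1). By OST (τ has finite mean in a bounded region), E[M_τ] = E[M_0] = X_0^2 − 0 = 93^2 = 8649. Also E[M_τ] = E[X_τ^2] − E[τ]. The walk exits at 0 or 102, with P(hit 102 first) = 93/102, so E[X_τ^2] = 102^2 · 93/102 + 0 = 9486. Thus E[τ] = E[X_τ^2] − E[M_τ] = 9486 − 8649 = 837 = 93(102 − 93) = 837.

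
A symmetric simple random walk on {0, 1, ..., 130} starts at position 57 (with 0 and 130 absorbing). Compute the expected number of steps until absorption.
E[τ | X_0 = 57] = 4161

Let v_k = E[τ | X_0 = k]. Boundary: v_0 = v_130 = 0. Recurrence: v_k = 1 + (v_{k-1} + v_{k+1})/2 for 1 ≤ k ≤ 129. The particular solution to v_k − (v_{k-1} + v_{k+1})/2 = 1 is v_k = −k^2. Adding homogeneous solution A + B k and matching boundaries gives v_k = k (130 − k). Substituting k = 57: v_57 = 57 · 73 = 4161.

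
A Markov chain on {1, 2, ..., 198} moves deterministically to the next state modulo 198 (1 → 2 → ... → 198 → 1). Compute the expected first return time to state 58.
E[T_58 | X_0 = 58] = 198

The chain cycles deterministically, so starting at state 58 it returns in exactly 198 steps. Equivalently, the stationary distribution is uniform π_j = 1/198 for every state j, so by Kac's formula E[T_58] = 1/π_58 = 198.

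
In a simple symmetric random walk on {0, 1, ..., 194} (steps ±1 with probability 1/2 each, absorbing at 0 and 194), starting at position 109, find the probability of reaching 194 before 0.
P(hit 194 before 0) = 109/194

Let u_k = P(hit 194 before 0 | start at k). Then u_0 = 0, u_194 = 1, and u_k = u_{k-1}/2 + u_{k+1}/2 for 1 ≤ k ≤ 193. This harmonic recurrence is solved by u_k = k/194, giving u_109 = 109/194.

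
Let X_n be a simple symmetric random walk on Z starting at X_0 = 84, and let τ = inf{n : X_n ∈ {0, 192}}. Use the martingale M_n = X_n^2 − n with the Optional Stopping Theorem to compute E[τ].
E[τ] = 9072

M_n = X_n^2 − n is a martingale (since E[X_{n+1}^2 | F_n] = X_n^2 + 1). By OST (τ has finite mean in a bounded region), E[M_τ] = E[M_0] = X_0^2 − 0 = 84^2 = 7056. Also E[M_τ] = E[X_τ^2] − E[τ]. The walk exits at 0 or 192, with P(hit 192 first) = 84/192, so E[X_τ^2] = 192^2 · 84/192 + 0 = 16128. Thus E[τ] = E[X_τ^2] − E[M_τ] = 16128 − 7056 = 9072 = 84(192 − 84) = 9072.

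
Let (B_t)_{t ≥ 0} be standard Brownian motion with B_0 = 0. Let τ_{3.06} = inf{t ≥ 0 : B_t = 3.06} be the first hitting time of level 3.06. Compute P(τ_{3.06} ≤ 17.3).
P(τ_{3.06} ≤ 17.3) = 2(1 − Φ(3.06/√17.3)) = 2(1 − Φ(0.7357)) ≈ 0.4619

By the reflection principle for standard BM, P(τ_b ≤ t) = 2 · P(B_t ≥ b). Since B_t ~ N(0, t), P(B_t ≥ 3.06) = 1 − Φ(3.06/√t) = 1 − Φ(3.06/√17.3) = 1 − Φ(0.7357) ≈ 0.23096. Doubling: P(τ_{3.06} ≤ 17.3) ≈ 2 · 0.23096 = 0.46192 ≈ 0.4619.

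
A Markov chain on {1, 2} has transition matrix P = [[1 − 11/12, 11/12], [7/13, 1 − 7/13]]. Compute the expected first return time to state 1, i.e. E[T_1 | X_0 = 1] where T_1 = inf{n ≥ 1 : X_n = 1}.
E[T_1 | X_0 = 1] = 1/π_1 = 227/84

For an irreducible recurrent Markov chain with stationary distribution π, E[T_i | X_0 = i] = 1/π_i (Kac's formula). Here π_1 = (7/13)/(11/12 + 7/13) = (7/13)/(227/156) = 84/227, so E[T_1 | X_0 = 1] = 1/π_1 = (11/12 + 7/13)/(7/13) = (227/156)/(7/13) = 227/84.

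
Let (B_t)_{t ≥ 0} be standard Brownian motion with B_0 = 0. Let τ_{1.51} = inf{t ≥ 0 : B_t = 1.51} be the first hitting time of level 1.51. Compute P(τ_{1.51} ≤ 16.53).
P(τ_{1.51} ≤ 16.53) = 2(1 − Φ(1.51/√16.53)) = 2(1 − Φ(0.3714)) ≈ 0.7103

By the reflection principle for standard BM, P(τ_b ≤ t) = 2 · P(B_t ≥ b). Since B_t ~ N(0, t), P(B_t ≥ 1.51) = 1 − Φ(1.51/√t) = 1 − Φ(1.51/√16.53) = 1 − Φ(0.3714) ≈ 0.35517. Doubling: P(τ_{1.51} ≤ 16.53) ≈ 2 · 0.35517 = 0.71034 ≈ 0.7103.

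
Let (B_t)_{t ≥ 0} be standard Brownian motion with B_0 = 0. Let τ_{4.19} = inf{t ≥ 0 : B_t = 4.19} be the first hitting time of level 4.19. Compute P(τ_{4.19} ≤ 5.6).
P(τ_{4.19} ≤ 5.6) = 2(1 − Φ(4.19/√5.6)) = 2(1 − Φ(1.7706)) ≈ 0.0766

By the reflection principle for standard BM, P(τ_b ≤ t) = 2 · P(B_t ≥ b). Since B_t ~ N(0, t), P(B_t ≥ 4.19) = 1 − Φ(4.19/√t) = 1 − Φ(4.19/√5.6) = 1 − Φ(1.7706) ≈ 0.03831. Doubling: P(τ_{4.19} ≤ 5.6) ≈ 2 · 0.03831 = 0.07662 ≈ 0.0766.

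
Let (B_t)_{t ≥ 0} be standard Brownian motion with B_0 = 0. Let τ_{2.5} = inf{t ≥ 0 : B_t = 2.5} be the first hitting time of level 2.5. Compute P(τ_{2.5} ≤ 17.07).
P(τ_{2.5} ≤ 17.07) = 2(1 − Φ(2.5/√17.07)) = 2(1 − Φ(0.6051)) ≈ 0.5451

By the reflection principle for standard BM, P(τ_b ≤ t) = 2 · P(B_t ≥ b). Since B_t ~ N(0, t), P(B_t ≥ 2.5) = 1 − Φ(2.5/√t) = 1 − Φ(2.5/√17.07) = 1 − Φ(0.6051) ≈ 0.27256. Doubling: P(τ_{2.5} ≤ 17.07) ≈ 2 · 0.27256 = 0.54512 ≈ 0.5451.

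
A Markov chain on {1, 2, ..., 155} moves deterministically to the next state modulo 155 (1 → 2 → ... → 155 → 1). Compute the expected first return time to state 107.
E[T_107 | X_0 = 107] = 155

The chain cycles deterministically, so starting at state 107 it returns in exactly 155 steps. Equivalently, the stationary distribution is uniform π_j = 1/155 for every state j, so by Kac's formula E[T_107] = 1/π_107 = 155.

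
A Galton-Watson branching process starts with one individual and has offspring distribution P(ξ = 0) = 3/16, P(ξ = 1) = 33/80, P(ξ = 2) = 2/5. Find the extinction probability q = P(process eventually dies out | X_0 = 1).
q = 15/32

The pgf is f(s) = 3/16 + 33/80·s + 2/5·s². The extinction probability q is the smallest fixed point of f in [0, 1]. Setting s = f(s):
  2/5·s² + (33/80 − 1)·s + 3/16 = 0
  2/5·s² − (3/16 + 2/5)·s + 3/16 = 0
which factors as (s − 1)·(2/5·s − 3/16) = 0, giving roots s = 1 and s = (3/16)/(2/5) = 15/32.
Mean offspring μ = 33/80 + 2·2/5 = 97/80 > 1 (supercritical), so q < 1. The extinction probability is the smaller root: q = (3/16)/(2/5) = 15/32.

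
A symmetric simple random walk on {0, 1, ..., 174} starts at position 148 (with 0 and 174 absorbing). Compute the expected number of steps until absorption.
E[τ | X_0 = 148] = 3848

Let v_k = E[τ | X_0 = k]. Boundary: v_0 = v_174 = 0. Recurrence: v_k = 1 + (v_{k-1} + v_{k+1})/2 for 1 ≤ k ≤ 173. The particular solution to v_k − (v_{k-1} + v_{k+1})/2 = 1 is v_k = −k^2. Adding homogeneous solution A + B k and matching boundaries gives v_k = k (174 − k). Substituting k = 148: v_148 = 148 · 26 = 3848.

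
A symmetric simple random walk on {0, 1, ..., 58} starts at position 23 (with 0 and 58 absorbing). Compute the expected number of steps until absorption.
E[τ | X_0 = 23] = 805

Let v_k = E[τ | X_0 = k]. Boundary: v_0 = v_58 = 0. Recurrence: v_k = 1 + (v_{k-1} + v_{k+1})/2 for 1 ≤ k ≤ 57. The particular solution to v_k − (v_{k-1} + v_{k+1})/2 = 1 is v_k = −k^2. Adding homogeneous solution A + B k and matching boundaries gives v_k = k (58 − k). Substituting k = 23: v_23 = 23 · 35 = 805.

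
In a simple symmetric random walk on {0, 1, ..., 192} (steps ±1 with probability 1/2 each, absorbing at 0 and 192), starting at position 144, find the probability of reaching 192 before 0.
P(hit 192 before 0) = 144/192 = 3/4

Let u_k = P(hit 192 before 0 | start at k). Then u_0 = 0, u_192 = 1, and u_k = u_{k-1}/2 + u_{k+1}/2 for 1 ≤ k ≤ 191. This harmonic recurrence is solved by u_k = k/192, giving u_144 = 144/192 = 3/4.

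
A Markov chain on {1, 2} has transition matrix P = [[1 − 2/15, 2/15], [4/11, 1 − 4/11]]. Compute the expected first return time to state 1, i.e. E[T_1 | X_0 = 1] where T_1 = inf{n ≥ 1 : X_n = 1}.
E[T_1 | X_0 = 1] = 1/π_1 = 41/30

For an irreducible recurrent Markov chain with stationary distribution π, E[T_i | X_0 = i] = 1/π_i (Kac's formula). Here π_1 = (4/11)/(2/15 + 4/11) = (4/11)/(82/165) = 30/41, so E[T_1 | X_0 = 1] = 1/π_1 = (2/15 + 4/11)/(4/11) = (82/165)/(4/11) = 41/30.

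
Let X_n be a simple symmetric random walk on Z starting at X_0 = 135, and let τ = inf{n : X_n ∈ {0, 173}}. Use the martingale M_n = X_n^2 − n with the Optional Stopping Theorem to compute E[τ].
E[τ] = 5130

M_n = X_n^2 − n is a martingale (since E[X_{n+1}^2 | F_n] = X_n^2 + 1). By OST (τ has finite mean in a bounded region), E[M_τ] = E[M_0] = X_0^2 − 0 = 135^2 = 18225. Also E[M_τ] = E[X_τ^2] − E[τ]. The walk exits at 0 or 173, with P(hit 173 first) = 135/173, so E[X_τ^2] = 173^2 · 135/173 + 0 = 23355. Thus E[τ] = E[X_τ^2] − E[M_τ] = 23355 − 18225 = 5130 = 135(173 − 135) = 5130.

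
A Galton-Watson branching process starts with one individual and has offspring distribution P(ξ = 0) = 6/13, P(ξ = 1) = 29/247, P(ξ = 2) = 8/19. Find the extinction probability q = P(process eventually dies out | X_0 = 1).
q = 1

Mean offspring μ = 0·6/13 + 1·29/247 + 2·8/19 = 237/247 ≤ 1. For μ ≤ 1 with offspring not concentrated at 1, the Galton-Watson process goes extinct almost surely, so q = 1.
(Algebraic check: The pgf is f(s) = 6/13 + 29/247·s + 8/19·s². The extinction probability q is the smallest fixed point of f in [0, 1]. Setting s = f(s):
  8/19·s² + (29/247 − 1)·s + 6/13 = 0
  8/19·s² − (6/13 + 8/19)·s + 6/13 = 0
which factors as (s − 1)·(8/19·s − 6/13) = 0, giving roots s = 1 and s = (6/13)/(8/19) = 57/52. Since 57/52 ≥ 1, the smallest root in [0, 1] is s = 1.)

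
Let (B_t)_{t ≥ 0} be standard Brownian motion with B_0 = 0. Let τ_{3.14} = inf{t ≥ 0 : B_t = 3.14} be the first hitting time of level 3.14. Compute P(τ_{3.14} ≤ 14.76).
P(τ_{3.14} ≤ 14.76) = 2(1 − Φ(3.14/√14.76)) = 2(1 − Φ(0.8173)) ≈ 0.4138

By the reflection principle for standard BM, P(τ_b ≤ t) = 2 · P(B_t ≥ b). Since B_t ~ N(0, t), P(B_t ≥ 3.14) = 1 − Φ(3.14/√t) = 1 − Φ(3.14/√14.76) = 1 − Φ(0.8173) ≈ 0.20688. Doubling: P(τ_{3.14} ≤ 14.76) ≈ 2 · 0.20688 = 0.41376 ≈ 0.4138.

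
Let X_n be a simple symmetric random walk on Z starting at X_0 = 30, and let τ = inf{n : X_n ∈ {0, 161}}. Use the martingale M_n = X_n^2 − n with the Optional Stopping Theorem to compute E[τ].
E[τ] = 3930

M_n = X_n^2 − n is a martingale (since E[X_{n+1}^2 | F_n] = X_n^2 + 1). By OST (τ has finite mean in a bounded region), E[M_τ] = E[M_0] = X_0^2 − 0 = 30^2 = 900. Also E[M_τ] = E[X_τ^2] − E[τ]. The walk exits at 0 or 161, with P(hit 161 first) = 30/161, so E[X_τ^2] = 161^2 · 30/161 + 0 = 4830. Thus E[τ] = E[X_τ^2] − E[M_τ] = 4830 − 900 = 3930 = 30(161 − 30) = 3930.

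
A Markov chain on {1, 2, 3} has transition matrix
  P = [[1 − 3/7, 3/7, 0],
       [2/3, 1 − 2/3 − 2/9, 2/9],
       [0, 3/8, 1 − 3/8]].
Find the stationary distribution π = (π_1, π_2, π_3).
π = (42/85, 27/85, 16/85)

This is a birth-death chain on three states, which satisfies detailed balance: π_1 · P_{12} = π_2 · P_{21} and π_2 · P_{23} = π_3 · P_{32}.
From π_1 · 3/7 = π_2 · 2/3: π_2/π_1 = (3/7)/(2/3) = 9/14.
From π_2 · 2/9 = π_3 · 3/8: π_3/π_2 = (2/9)/(3/8) = 16/27.
Take π_1 proportional to 1; then unnormalized π = (1, 9/14, 8/21). Normalize by dividing by the sum 85/42:
  π = (42/85, 27/85, 16/85).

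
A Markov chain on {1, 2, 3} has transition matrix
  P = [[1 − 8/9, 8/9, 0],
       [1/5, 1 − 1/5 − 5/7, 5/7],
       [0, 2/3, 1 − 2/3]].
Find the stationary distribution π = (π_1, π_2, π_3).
π = (63/643, 280/643, 300/643)

This is a birth-death chain on three states, which satisfies detailed balance: π_1 · P_{12} = π_2 · P_{21} and π_2 · P_{23} = π_3 · P_{32}.
From π_1 · 8/9 = π_2 · 1/5: π_2/π_1 = (8/9)/(1/5) = 40/9.
From π_2 · 5/7 = π_3 · 2/3: π_3/π_2 = (5/7)/(2/3) = 15/14.
Take π_1 proportional to 1; then unnormalized π = (1, 40/9, 100/21). Normalize by dividing by the sum 643/63:
  π = (63/643, 280/643, 300/643).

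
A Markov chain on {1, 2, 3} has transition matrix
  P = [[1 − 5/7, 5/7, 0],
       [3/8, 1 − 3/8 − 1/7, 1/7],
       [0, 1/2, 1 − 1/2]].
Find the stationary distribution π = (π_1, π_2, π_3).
π = (49/169, 280/507, 80/507)

This is a birth-death chain on three states, which satisfies detailed balance: π_1 · P_{12} = π_2 · P_{21} and π_2 · P_{23} = π_3 · P_{32}.
From π_1 · 5/7 = π_2 · 3/8: π_2/π_1 = (5/7)/(3/8) = 40/21.
From π_2 · 1/7 = π_3 · 1/2: π_3/π_2 = (1/7)/(1/2) = 2/7.
Take π_1 proportional to 1; then unnormalized π = (1, 40/21, 80/147). Normalize by dividing by the sum 169/49:
  π = (49/169, 280/507, 80/507).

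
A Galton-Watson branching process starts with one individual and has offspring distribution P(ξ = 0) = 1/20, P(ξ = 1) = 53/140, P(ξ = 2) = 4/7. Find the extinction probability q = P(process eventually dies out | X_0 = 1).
q = 7/80

The pgf is f(s) = 1/20 + 53/140·s + 4/7·s². The extinction probability q is the smallest fixed point of f in [0, 1]. Setting s = f(s):
  4/7·s² + (53/140 − 1)·s + 1/20 = 0
  4/7·s² − (1/20 + 4/7)·s + 1/20 = 0
which factors as (s − 1)·(4/7·s − 1/20) = 0, giving roots s = 1 and s = (1/20)/(4/7) = 7/80.
Mean offspring μ = 53/140 + 2·4/7 = 213/140 > 1 (supercritical), so q < 1. The extinction probability is the smaller root: q = (1/20)/(4/7) = 7/80.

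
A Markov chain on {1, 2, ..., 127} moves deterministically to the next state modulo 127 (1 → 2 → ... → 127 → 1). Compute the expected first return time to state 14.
E[T_14 | X_0 = 14] = 127

The chain cycles deterministically, so starting at state 14 it returns in exactly 127 steps. Equivalently, the stationary distribution is uniform π_j = 1/127 for every state j, so by Kac's formula E[T_14] = 1/π_14 = 127.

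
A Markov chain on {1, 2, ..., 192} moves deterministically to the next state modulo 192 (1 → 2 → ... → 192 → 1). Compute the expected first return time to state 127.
E[T_127 | X_0 = 127] = 192

The chain cycles deterministically, so starting at state 127 it returns in exactly 192 steps. Equivalently, the stationary distribution is uniform π_j = 1/192 for every state j, so by Kac's formula E[T_127] = 1/π_127 = 192.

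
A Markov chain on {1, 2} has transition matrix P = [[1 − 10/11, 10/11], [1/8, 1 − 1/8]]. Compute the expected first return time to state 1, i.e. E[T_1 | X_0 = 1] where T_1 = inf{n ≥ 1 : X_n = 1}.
E[T_1 | X_0 = 1] = 1/π_1 = 91/11

For an irreducible recurrent Markov chain with stationary distribution π, E[T_i | X_0 = i] = 1/π_i (Kac's formula). Here π_1 = (1/8)/(10/11 + 1/8) = (1/8)/(91/88) = 11/91, so E[T_1 | X_0 = 1] = 1/π_1 = (10/11 + 1/8)/(1/8) = (91/88)/(1/8) = 91/11.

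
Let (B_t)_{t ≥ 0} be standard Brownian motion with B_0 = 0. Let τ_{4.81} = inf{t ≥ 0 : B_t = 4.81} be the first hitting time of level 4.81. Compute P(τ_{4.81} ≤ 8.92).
P(τ_{4.81} ≤ 8.92) = 2(1 − Φ(4.81/√8.92)) = 2(1 − Φ(1.6105)) ≈ 0.1073

By the reflection principle for standard BM, P(τ_b ≤ t) = 2 · P(B_t ≥ b). Since B_t ~ N(0, t), P(B_t ≥ 4.81) = 1 − Φ(4.81/√t) = 1 − Φ(4.81/√8.92) = 1 − Φ(1.6105) ≈ 0.05364. Doubling: P(τ_{4.81} ≤ 8.92) ≈ 2 · 0.05364 = 0.10728 ≈ 0.1073.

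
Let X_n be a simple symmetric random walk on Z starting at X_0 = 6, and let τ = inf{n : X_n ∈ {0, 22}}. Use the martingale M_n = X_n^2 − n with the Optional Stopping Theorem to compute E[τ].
E[τ] = 96

M_n = X_n^2 − n is a martingale (since E[X_{n+1}^2 | F_n] = X_n^2 + 1). By OST (τ has finite mean in a bounded region), E[M_τ] = E[M_0] = X_0^2 − 0 = 6^2 = 36. Also E[M_τ] = E[X_τ^2] − E[τ]. The walk exits at 0 or 22, with P(hit 22 first) = 6/22, so E[X_τ^2] = 22^2 · 6/22 + 0 = 132. Thus E[τ] = E[X_τ^2] − E[M_τ] = 132 − 36 = 96 = 6(22 − 6) = 96.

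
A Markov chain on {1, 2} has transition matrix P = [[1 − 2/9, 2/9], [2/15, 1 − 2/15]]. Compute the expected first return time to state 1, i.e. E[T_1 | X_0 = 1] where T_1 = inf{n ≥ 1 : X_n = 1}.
E[T_1 | X_0 = 1] = 1/π_1 = 8/3

For an irreducible recurrent Markov chain with stationary distribution π, E[T_i | X_0 = i] = 1/π_i (Kac's formula). Here π_1 = (2/15)/(2/9 + 2/15) = (2/15)/(16/45) = 3/8, so E[T_1 | X_0 = 1] = 1/π_1 = (2/9 + 2/15)/(2/15) = (16/45)/(2/15) = 8/3.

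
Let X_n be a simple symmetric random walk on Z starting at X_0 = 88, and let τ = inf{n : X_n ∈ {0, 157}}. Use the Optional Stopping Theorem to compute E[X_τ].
E[X_τ] = 88

X_n is a martingale and τ is a bounded-mean stopping time (indeed τ is finite a.s. with bounded expectation since the walk is in a bounded region). By the OST, E[X_τ] = E[X_0] = 88. Equivalently: E[X_τ] = 157 · P(hit 157 first) + 0 · P(hit 0 first) = 157 · (88/157) = 88.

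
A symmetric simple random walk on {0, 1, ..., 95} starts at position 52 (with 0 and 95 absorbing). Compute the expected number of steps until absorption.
E[τ | X_0 = 52] = 2236

Let v_k = E[τ | X_0 = k]. Boundary: v_0 = v_95 = 0. Recurrence: v_k = 1 + (v_{k-1} + v_{k+1})/2 for 1 ≤ k ≤ 94. The particular solution to v_k − (v_{k-1} + v_{k+1})/2 = 1 is v_k = −k^2. Adding homogeneous solution A + B k and matching boundaries gives v_k = k (95 − k). Substituting k = 52: v_52 = 52 · 43 = 2236.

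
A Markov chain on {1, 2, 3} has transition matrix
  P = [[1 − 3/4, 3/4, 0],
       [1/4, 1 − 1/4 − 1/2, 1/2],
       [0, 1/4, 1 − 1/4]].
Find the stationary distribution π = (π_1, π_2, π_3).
π = (1/10, 3/10, 3/5)

This is a birth-death chain on three states, which satisfies detailed balance: π_1 · P_{12} = π_2 · P_{21} and π_2 · P_{23} = π_3 · P_{32}.
From π_1 · 3/4 = π_2 · 1/4: π_2/π_1 = (3/4)/(1/4) = 3.
From π_2 · 1/2 = π_3 · 1/4: π_3/π_2 = (1/2)/(1/4) = 2.
Take π_1 proportional to 1; then unnormalized π = (1, 3, 6). Normalize by dividing by the sum 10:
  π = (1/10, 3/10, 3/5).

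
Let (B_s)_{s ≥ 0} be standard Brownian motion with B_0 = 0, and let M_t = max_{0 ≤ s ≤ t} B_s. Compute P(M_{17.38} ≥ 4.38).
P(M_{17.38} ≥ 4.38) = 2·P(B_{17.38} ≥ 4.38) = 2(1 − Φ(4.38/√17.38)) ≈ 0.2934

By the reflection principle for Brownian motion, P(M_t ≥ a) = 2 · P(B_t ≥ a) for a ≥ 0. Since B_t ~ N(0, t), P(B_t ≥ 4.38) = 1 − Φ(4.38/√t) = 1 − Φ(4.38/√17.38) = 1 − Φ(1.0506). So
  P(M_{17.38} ≥ 4.38) = 2(1 − Φ(1.0506)) ≈ 0.2934.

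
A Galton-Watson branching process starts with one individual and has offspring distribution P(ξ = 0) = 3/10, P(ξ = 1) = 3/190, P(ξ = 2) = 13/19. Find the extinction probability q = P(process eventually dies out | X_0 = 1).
q = 57/130

The pgf is f(s) = 3/10 + 3/190·s + 13/19·s². The extinction probability q is the smallest fixed point of f in [0, 1]. Setting s = f(s):
  13/19·s² + (3/190 − 1)·s + 3/10 = 0
  13/19·s² − (3/10 + 13/19)·s + 3/10 = 0
which factors as (s − 1)·(13/19·s − 3/10) = 0, giving roots s = 1 and s = (3/10)/(13/19) = 57/130.
Mean offspring μ = 3/190 + 2·13/19 = 263/190 > 1 (supercritical), so q < 1. The extinction probability is the smaller root: q = (3/10)/(13/19) = 57/130.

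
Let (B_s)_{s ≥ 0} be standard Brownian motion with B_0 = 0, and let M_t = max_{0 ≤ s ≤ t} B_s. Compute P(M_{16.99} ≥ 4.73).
P(M_{16.99} ≥ 4.73) = 2·P(B_{16.99} ≥ 4.73) = 2(1 − Φ(4.73/√16.99)) ≈ 0.2512

By the reflection principle for Brownian motion, P(M_t ≥ a) = 2 · P(B_t ≥ a) for a ≥ 0. Since B_t ~ N(0, t), P(B_t ≥ 4.73) = 1 − Φ(4.73/√t) = 1 − Φ(4.73/√16.99) = 1 − Φ(1.1475). So
  P(M_{16.99} ≥ 4.73) = 2(1 − Φ(1.1475)) ≈ 0.2512.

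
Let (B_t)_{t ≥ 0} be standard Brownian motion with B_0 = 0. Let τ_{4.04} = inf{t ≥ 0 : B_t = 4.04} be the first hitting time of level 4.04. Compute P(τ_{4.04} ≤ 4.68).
P(τ_{4.04} ≤ 4.68) = 2(1 − Φ(4.04/√4.68)) = 2(1 − Φ(1.8675)) ≈ 0.0618

By the reflection principle for standard BM, P(τ_b ≤ t) = 2 · P(B_t ≥ b). Since B_t ~ N(0, t), P(B_t ≥ 4.04) = 1 − Φ(4.04/√t) = 1 − Φ(4.04/√4.68) = 1 − Φ(1.8675) ≈ 0.03092. Doubling: P(τ_{4.04} ≤ 4.68) ≈ 2 · 0.03092 = 0.06184 ≈ 0.0618.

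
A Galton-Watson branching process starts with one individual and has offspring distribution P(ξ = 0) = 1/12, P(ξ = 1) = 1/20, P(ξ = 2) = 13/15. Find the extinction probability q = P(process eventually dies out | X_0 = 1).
q = 5/52

The pgf is f(s) = 1/12 + 1/20·s + 13/15·s². The extinction probability q is the smallest fixed point of f in [0, 1]. Setting s = f(s):
  13/15·s² + (1/20 − 1)·s + 1/12 = 0
  13/15·s² − (1/12 + 13/15)·s + 1/12 = 0
which factors as (s − 1)·(13/15·s − 1/12) = 0, giving roots s = 1 and s = (1/12)/(13/15) = 5/52.
Mean offspring μ = 1/20 + 2·13/15 = 107/60 > 1 (supercritical), so q < 1. The extinction probability is the smaller root: q = (1/12)/(13/15) = 5/52.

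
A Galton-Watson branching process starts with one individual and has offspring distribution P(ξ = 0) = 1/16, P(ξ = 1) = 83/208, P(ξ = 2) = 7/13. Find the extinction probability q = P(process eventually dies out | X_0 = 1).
q = 13/112

The pgf is f(s) = 1/16 + 83/208·s + 7/13·s². The extinction probability q is the smallest fixed point of f in [0, 1]. Setting s = f(s):
  7/13·s² + (83/208 − 1)·s + 1/16 = 0
  7/13·s² − (1/16 + 7/13)·s + 1/16 = 0
which factors as (s − 1)·(7/13·s − 1/16) = 0, giving roots s = 1 and s = (1/16)/(7/13) = 13/112.
Mean offspring μ = 83/208 + 2·7/13 = 307/208 > 1 (supercritical), so q < 1. The extinction probability is the smaller root: q = (1/16)/(7/13) = 13/112.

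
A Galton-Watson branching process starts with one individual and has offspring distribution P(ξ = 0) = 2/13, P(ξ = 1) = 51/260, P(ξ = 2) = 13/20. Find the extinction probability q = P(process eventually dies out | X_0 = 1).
q = 40/169

The pgf is f(s) = 2/13 + 51/260·s + 13/20·s². The extinction probability q is the smallest fixed point of f in [0, 1]. Setting s = f(s):
  13/20·s² + (51/260 − 1)·s + 2/13 = 0
  13/20·s² − (2/13 + 13/20)·s + 2/13 = 0
which factors as (s − 1)·(13/20·s − 2/13) = 0, giving roots s = 1 and s = (2/13)/(13/20) = 40/169.
Mean offspring μ = 51/260 + 2·13/20 = 389/260 > 1 (supercritical), so q < 1. The extinction probability is the smaller root: q = (2/13)/(13/20) = 40/169.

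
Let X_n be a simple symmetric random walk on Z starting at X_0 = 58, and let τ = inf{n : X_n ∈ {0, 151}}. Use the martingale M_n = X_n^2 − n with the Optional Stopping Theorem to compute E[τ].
E[τ] = 5394

M_n = X_n^2 − n is a martingale (since E[X_{n+1}^2 | F_n] = X_n^2 + 1). By OST (τ has finite mean in a bounded region), E[M_τ] = E[M_0] = X_0^2 − 0 = 58^2 = 3364. Also E[M_τ] = E[X_τ^2] − E[τ]. The walk exits at 0 or 151, with P(hit 151 first) = 58/151, so E[X_τ^2] = 151^2 · 58/151 + 0 = 8758. Thus E[τ] = E[X_τ^2] − E[M_τ] = 8758 − 3364 = 5394 = 58(151 − 58) = 5394.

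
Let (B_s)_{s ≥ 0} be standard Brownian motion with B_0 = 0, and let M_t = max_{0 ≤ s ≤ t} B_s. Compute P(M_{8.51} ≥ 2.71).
P(M_{8.51} ≥ 2.71) = 2·P(B_{8.51} ≥ 2.71) = 2(1 − Φ(2.71/√8.51)) ≈ 0.3529

By the reflection principle for Brownian motion, P(M_t ≥ a) = 2 · P(B_t ≥ a) for a ≥ 0. Since B_t ~ N(0, t), P(B_t ≥ 2.71) = 1 − Φ(2.71/√t) = 1 − Φ(2.71/√8.51) = 1 − Φ(0.9290). So
  P(M_{8.51} ≥ 2.71) = 2(1 − Φ(0.9290)) ≈ 0.3529.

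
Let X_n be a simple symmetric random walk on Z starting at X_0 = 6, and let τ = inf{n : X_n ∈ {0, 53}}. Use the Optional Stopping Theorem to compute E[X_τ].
E[X_τ] = 6

X_n is a martingale and τ is a bounded-mean stopping time (indeed τ is finite a.s. with bounded expectation since the walk is in a bounded region). By the OST, E[X_τ] = E[X_0] = 6. Equivalently: E[X_τ] = 53 · P(hit 53 first) + 0 · P(hit 0 first) = 53 · (6/53) = 6.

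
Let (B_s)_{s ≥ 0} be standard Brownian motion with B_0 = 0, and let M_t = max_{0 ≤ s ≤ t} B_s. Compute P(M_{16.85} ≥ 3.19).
P(M_{16.85} ≥ 3.19) = 2·P(B_{16.85} ≥ 3.19) = 2(1 − Φ(3.19/√16.85)) ≈ 0.4371

By the reflection principle for Brownian motion, P(M_t ≥ a) = 2 · P(B_t ≥ a) for a ≥ 0. Since B_t ~ N(0, t), P(B_t ≥ 3.19) = 1 − Φ(3.19/√t) = 1 − Φ(3.19/√16.85) = 1 − Φ(0.7771). So
  P(M_{16.85} ≥ 3.19) = 2(1 − Φ(0.7771)) ≈ 0.4371.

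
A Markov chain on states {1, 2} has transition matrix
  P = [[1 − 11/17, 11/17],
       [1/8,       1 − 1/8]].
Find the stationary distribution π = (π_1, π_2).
π_1 = 17/105, π_2 = 88/105

Solve πP = π with π_1 + π_2 = 1. From πP = π: π_1 · (1 − 11/17) + π_2 · 1/8 = π_1 ⇒ π_2 · 1/8 = π_1 · 11/17 ⇒ π_2/π_1 = (11/17)/(1/8) = 88/17. Together with π_1 + π_2 = 1:
  π_1 = (1/8)/(11/17 + 1/8) = (1/8)/(105/136) = 17/105,
  π_2 = (11/17)/(11/17 + 1/8) = (11/17)/(105/136) = 88/105.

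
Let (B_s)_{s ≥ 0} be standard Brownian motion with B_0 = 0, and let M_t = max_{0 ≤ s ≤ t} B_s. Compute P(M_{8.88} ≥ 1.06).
P(M_{8.88} ≥ 1.06) = 2·P(B_{8.88} ≥ 1.06) = 2(1 − Φ(1.06/√8.88)) ≈ 0.7221

By the reflection principle for Brownian motion, P(M_t ≥ a) = 2 · P(B_t ≥ a) for a ≥ 0. Since B_t ~ N(0, t), P(B_t ≥ 1.06) = 1 − Φ(1.06/√t) = 1 − Φ(1.06/√8.88) = 1 − Φ(0.3557). So
  P(M_{8.88} ≥ 1.06) = 2(1 − Φ(0.3557)) ≈ 0.7221.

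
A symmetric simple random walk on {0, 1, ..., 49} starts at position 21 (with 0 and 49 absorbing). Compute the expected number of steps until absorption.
E[τ | X_0 = 21] = 588

Let v_k = E[τ | X_0 = k]. Boundary: v_0 = v_49 = 0. Recurrence: v_k = 1 + (v_{k-1} + v_{k+1})/2 for 1 ≤ k ≤ 48. The particular solution to v_k − (v_{k-1} + v_{k+1})/2 = 1 is v_k = −k^2. Adding homogeneous solution A + B k and matching boundaries gives v_k = k (49 − k). Substituting k = 21: v_21 = 21 · 28 = 588.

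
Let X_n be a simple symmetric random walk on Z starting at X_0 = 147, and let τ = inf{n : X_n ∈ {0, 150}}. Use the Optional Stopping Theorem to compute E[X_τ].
E[X_τ] = 147

X_n is a martingale and τ is a bounded-mean stopping time (indeed τ is finite a.s. with bounded expectation since the walk is in a bounded region). By the OST, E[X_τ] = E[X_0] = 147. Equivalently: E[X_τ] = 150 · P(hit 150 first) + 0 · P(hit 0 first) = 150 · (147/150) = 147.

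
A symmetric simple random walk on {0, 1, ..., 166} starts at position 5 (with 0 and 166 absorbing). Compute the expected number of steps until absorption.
E[τ | X_0 = 5] = 805

Let v_k = E[τ | X_0 = k]. Boundary: v_0 = v_166 = 0. Recurrence: v_k = 1 + (v_{k-1} + v_{k+1})/2 for 1 ≤ k ≤ 165. The particular solution to v_k − (v_{k-1} + v_{k+1})/2 = 1 is v_k = −k^2. Adding homogeneous solution A + B k and matching boundaries gives v_k = k (166 − k). Substituting k = 5: v_5 = 5 · 161 = 805.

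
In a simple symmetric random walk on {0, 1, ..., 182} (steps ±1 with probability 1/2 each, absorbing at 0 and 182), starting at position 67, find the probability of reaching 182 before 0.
P(hit 182 before 0) = 67/182

Let u_k = P(hit 182 before 0 | start at k). Then u_0 = 0, u_182 = 1, and u_k = u_{k-1}/2 + u_{k+1}/2 for 1 ≤ k ≤ 181. This harmonic recurrence is solved by u_k = k/182, giving u_67 = 67/182.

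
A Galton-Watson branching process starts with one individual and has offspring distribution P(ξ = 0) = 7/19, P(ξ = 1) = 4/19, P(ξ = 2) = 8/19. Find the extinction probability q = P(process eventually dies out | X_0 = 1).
q = 7/8

The pgf is f(s) = 7/19 + 4/19·s + 8/19·s². The extinction probability q is the smallest fixed point of f in [0, 1]. Setting s = f(s):
  8/19·s² + (4/19 − 1)·s + 7/19 = 0
  8/19·s² − (7/19 + 8/19)·s + 7/19 = 0
which factors as (s − 1)·(8/19·s − 7/19) = 0, giving roots s = 1 and s = (7/19)/(8/19) = 7/8.
Mean offspring μ = 4/19 + 2·8/19 = 20/19 > 1 (supercritical), so q < 1. The extinction probability is the smaller root: q = (7/19)/(8/19) = 7/8.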